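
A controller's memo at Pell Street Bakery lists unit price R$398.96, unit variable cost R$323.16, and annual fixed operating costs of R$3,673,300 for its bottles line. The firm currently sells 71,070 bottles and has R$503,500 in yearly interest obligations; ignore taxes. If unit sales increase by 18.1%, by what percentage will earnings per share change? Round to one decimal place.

+80.6%

Total contribution margin = 71,070 × R$75.80 = R$5,387,106.00.
Subtracting fixed costs: EBIT = R$5,387,106.00 − R$3,673,300 = R$1,713,806.00.
After interest of R$503,500.00, pre-tax earnings = R$1,210,306.00.
DCL = total CM / (EBIT − I) = R$5,387,106.00 / R$1,210,306.00 = 4.4510.
EPS therefore changes by 4.4510 × (+18.1%) = +80.6%.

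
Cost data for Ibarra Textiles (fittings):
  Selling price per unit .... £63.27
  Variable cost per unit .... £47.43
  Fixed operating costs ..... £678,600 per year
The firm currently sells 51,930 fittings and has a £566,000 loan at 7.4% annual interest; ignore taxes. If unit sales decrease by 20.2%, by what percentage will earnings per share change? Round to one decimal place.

Total contribution margin = 51,930 × £15.84 = £822,571.20.
Operating income = contribution − fixed costs = £822,571.20 − £678,600 = £143,971.20.
Interest = £41,884.00, so EBIT − I = £102,087.20.
Degree of combined leverage = contribution ÷ (EBIT − I) = £822,571.20 ÷ £102,087.20 = 8.0575.
EPS therefore changes by 8.0575 × (-20.2%) = -162.8%.

-162.8%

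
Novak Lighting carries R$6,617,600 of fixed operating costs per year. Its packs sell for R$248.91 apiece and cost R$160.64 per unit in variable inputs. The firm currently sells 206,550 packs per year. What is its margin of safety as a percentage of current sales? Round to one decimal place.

Contribution margin per unit = R$248.91 − R$160.64 = R$88.27. Break-even units = R$6,617,600 ÷ R$88.27 = 74,969.98; break-even revenue = 74,969.98 × R$248.91 = R$18,660,777.34.
Current sales = 206,550 × R$248.91 = R$51,412,360.50.
Margin of safety = (R$51,412,360.50 − R$18,660,777.34) ÷ R$51,412,360.50 = 63.7%.

63.7%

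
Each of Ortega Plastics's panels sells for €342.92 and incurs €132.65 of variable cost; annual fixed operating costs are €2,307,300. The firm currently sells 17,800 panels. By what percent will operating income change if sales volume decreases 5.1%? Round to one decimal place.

Contribution at this volume is 17,800 × €210.27 = €3,742,806.00.
Subtracting fixed costs: EBIT = €3,742,806.00 − €2,307,300 = €1,435,506.00.
So DOL = total CM / EBIT = €3,742,806.00 / €1,435,506.00 = 2.6073.
%ΔEBIT = DOL × %ΔSales = 2.6073 × -5.1% = -13.3%.

-13.3%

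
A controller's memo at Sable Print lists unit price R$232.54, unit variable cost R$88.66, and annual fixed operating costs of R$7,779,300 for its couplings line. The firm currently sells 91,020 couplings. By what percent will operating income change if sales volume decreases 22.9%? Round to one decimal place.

Contribution at this volume is 91,020 × R$143.88 = R$13,095,957.60.
Operating income = contribution − fixed costs = R$13,095,957.60 − R$7,779,300 = R$5,316,657.60.
DOL = contribution ÷ EBIT = R$13,095,957.60 ÷ R$5,316,657.60 = 2.4632.
%ΔEBIT = DOL × %ΔSales = 2.4632 × -22.9% = -56.4%.

-56.4%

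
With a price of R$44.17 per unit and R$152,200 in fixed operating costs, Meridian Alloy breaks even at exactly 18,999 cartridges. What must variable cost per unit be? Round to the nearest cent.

R$36.16

Contribution per unit must be FC / Q = R$152,200 / 18,999 = R$8.0109.
Hence VC = price − CM = R$44.17 − R$8.0109 = R$36.16.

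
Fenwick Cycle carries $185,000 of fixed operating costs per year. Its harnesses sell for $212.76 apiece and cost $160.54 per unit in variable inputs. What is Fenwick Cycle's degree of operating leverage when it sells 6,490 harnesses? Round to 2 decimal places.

Contribution at this volume is 6,490 × $52.22 = $338,907.80.
Subtracting fixed costs: EBIT = $338,907.80 − $185,000 = $153,907.80.
DOL = contribution ÷ EBIT = $338,907.80 ÷ $153,907.80 = 2.2020.

2.20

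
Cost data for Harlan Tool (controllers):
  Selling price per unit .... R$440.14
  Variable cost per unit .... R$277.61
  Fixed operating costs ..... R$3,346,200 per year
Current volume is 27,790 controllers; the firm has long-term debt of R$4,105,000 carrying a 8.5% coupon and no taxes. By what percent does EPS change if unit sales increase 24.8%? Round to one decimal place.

+136.3%

At 27,790 units, contribution = 27,790 × R$162.53 = R$4,516,708.70.
Operating income = contribution − fixed costs = R$4,516,708.70 − R$3,346,200 = R$1,170,508.70.
After interest of R$348,925.00, pre-tax earnings = R$821,583.70.
Degree of combined leverage = contribution ÷ (EBIT − I) = R$4,516,708.70 ÷ R$821,583.70 = 5.4976.
%ΔEPS = DCL × %ΔSales = 5.4976 × +24.8% = +136.3%.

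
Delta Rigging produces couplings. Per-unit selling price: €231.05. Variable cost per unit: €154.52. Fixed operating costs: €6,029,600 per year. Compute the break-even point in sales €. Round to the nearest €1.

€18,203,830

CM per unit = €231.05 − €154.52 = €76.53; CM ratio = €76.53 / €231.05 = 0.3312.
Break-even revenue = fixed costs × price ÷ CM = €6,029,600 × €231.05 ÷ €76.53 = €18,203,830.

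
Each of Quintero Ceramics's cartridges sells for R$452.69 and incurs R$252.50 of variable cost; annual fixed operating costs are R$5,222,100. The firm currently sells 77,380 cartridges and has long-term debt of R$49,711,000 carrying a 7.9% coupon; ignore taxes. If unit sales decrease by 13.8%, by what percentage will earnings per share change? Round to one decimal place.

-33.7%

At 77,380 units, contribution = 77,380 × R$200.19 = R$15,490,702.20.
EBIT = R$15,490,702.20 − R$5,222,100 = R$10,268,602.20.
Interest = R$3,927,169.00, so EBIT − I = R$6,341,433.20.
Degree of combined leverage = contribution ÷ (EBIT − I) = R$15,490,702.20 ÷ R$6,341,433.20 = 2.4428.
EPS therefore changes by 2.4428 × (-13.8%) = -33.7%.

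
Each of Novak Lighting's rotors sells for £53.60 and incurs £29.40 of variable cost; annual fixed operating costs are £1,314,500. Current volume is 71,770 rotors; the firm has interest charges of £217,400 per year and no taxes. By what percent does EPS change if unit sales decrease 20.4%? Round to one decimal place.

Total contribution margin = 71,770 × £24.20 = £1,736,834.00.
EBIT = £1,736,834.00 − £1,314,500 = £422,334.00.
Interest = £217,400.00, so EBIT − I = £204,934.00.
Degree of combined leverage = contribution ÷ (EBIT − I) = £1,736,834.00 ÷ £204,934.00 = 8.4751.
%ΔEPS = DCL × %ΔSales = 8.4751 × -20.4% = -172.9%.

-172.9%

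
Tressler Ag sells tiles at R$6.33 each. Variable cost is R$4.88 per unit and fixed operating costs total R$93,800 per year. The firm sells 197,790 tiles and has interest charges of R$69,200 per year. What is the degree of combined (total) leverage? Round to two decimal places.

Contribution at this volume is 197,790 × R$1.45 = R$286,795.50.
Subtracting fixed costs: EBIT = R$286,795.50 − R$93,800 = R$192,995.50. Interest = R$69,200.00, so EBIT − I = R$123,795.50.
Degree of total leverage = total CM / (EBIT − interest) = R$286,795.50 / R$123,795.50 = 2.3167.

2.32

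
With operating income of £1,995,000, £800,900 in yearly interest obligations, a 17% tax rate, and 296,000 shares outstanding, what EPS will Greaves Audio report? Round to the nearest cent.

Pre-tax income = £1,995,000 − £800,900.00 = £1,194,100.00.
After tax at 17%: net income = £1,194,100.00 × 0.83 = £991,103.00.
Per share: £991,103.00 / 296,000 shares = £3.35.

£3.35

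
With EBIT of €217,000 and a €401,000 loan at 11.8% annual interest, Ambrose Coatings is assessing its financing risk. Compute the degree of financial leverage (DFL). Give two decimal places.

Annual interest charges come to €47,318.00.
DFL = EBIT ÷ (EBIT − I) = €217,000 ÷ (€217,000 − €47,318.00) = €217,000 ÷ €169,682.00 = 1.2789.

1.28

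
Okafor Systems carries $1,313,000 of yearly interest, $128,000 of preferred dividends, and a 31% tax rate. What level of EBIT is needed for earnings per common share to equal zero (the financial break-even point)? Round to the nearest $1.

$1,498,507

Grossing the preferred dividend up to pre-tax terms: $128,000 / (1 − 0.31) = $185,507.25.
EPS = 0 when EBIT covers interest plus the pre-tax preferred burden: $1,313,000 + $185,507.25 = $1,498,507.25.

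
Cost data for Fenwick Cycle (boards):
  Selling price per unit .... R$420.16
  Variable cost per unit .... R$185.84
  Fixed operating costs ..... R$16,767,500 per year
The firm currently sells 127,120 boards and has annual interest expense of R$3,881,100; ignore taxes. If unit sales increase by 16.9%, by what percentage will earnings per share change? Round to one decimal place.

At 127,120 units, contribution = 127,120 × R$234.32 = R$29,786,758.40.
EBIT = R$29,786,758.40 − R$16,767,500 = R$13,019,258.40.
Interest = R$3,881,100.00, so EBIT − I = R$9,138,158.40.
Degree of combined leverage = contribution ÷ (EBIT − I) = R$29,786,758.40 ÷ R$9,138,158.40 = 3.2596.
EPS therefore changes by 3.2596 × (+16.9%) = +55.1%.

+55.1%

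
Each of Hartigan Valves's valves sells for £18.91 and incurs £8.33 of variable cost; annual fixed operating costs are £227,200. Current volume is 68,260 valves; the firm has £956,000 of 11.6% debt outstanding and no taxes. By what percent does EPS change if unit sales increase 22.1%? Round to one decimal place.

Total contribution margin = 68,260 × £10.58 = £722,190.80.
Subtracting fixed costs: EBIT = £722,190.80 − £227,200 = £494,990.80.
After interest of £110,896.00, pre-tax earnings = £384,094.80.
Degree of combined leverage = contribution ÷ (EBIT − I) = £722,190.80 ÷ £384,094.80 = 1.8802.
%ΔEPS = DCL × %ΔSales = 1.8802 × +22.1% = +41.6%.

+41.6%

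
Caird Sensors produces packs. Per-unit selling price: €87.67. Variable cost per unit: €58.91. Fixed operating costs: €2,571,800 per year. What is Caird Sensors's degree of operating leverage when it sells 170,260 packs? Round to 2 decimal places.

2.11

Contribution at this volume is 170,260 × €28.76 = €4,896,677.60.
EBIT = €4,896,677.60 − €2,571,800 = €2,324,877.60.
DOL = contribution ÷ EBIT = €4,896,677.60 ÷ €2,324,877.60 = 2.1062.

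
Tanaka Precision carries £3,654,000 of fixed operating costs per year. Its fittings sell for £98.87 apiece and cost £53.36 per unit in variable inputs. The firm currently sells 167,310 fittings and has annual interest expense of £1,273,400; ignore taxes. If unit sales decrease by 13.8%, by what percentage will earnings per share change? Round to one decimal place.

-39.1%

Contribution at this volume is 167,310 × £45.51 = £7,614,278.10.
EBIT = £7,614,278.10 − £3,654,000 = £3,960,278.10.
After interest of £1,273,400.00, pre-tax earnings = £2,686,878.10.
DCL = total CM / (EBIT − I) = £7,614,278.10 / £2,686,878.10 = 2.8339.
EPS therefore changes by 2.8339 × (-13.8%) = -39.1%.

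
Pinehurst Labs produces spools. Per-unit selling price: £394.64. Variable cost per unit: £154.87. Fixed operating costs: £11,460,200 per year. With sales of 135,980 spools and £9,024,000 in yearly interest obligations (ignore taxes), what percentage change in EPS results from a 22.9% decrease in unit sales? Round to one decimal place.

-61.6%

At 135,980 units, contribution = 135,980 × £239.77 = £32,603,924.60.
Operating income = contribution − fixed costs = £32,603,924.60 − £11,460,200 = £21,143,724.60.
After interest of £9,024,000.00, pre-tax earnings = £12,119,724.60.
DCL = total CM / (EBIT − I) = £32,603,924.60 / £12,119,724.60 = 2.6902.
EPS therefore changes by 2.6902 × (-22.9%) = -61.6%.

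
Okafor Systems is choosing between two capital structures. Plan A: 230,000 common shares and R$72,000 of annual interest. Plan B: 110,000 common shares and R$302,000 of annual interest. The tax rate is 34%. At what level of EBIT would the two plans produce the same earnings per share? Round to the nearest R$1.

Set EPS_A = EPS_B: (EBIT − R$72,000)(1 − 0.34) ÷ 230,000 = (EBIT − R$302,000)(1 − 0.34) ÷ 110,000.
Cancelling (1 − t) and cross-multiplying: 110,000·(EBIT − 72,000) = 230,000·(EBIT − 302,000).
Solving, EBIT = (302,000·230,000 − 72,000·110,000) / (230,000 − 110,000) = 61,540,000,000 / 120,000 = 512,833.33.

R$512,833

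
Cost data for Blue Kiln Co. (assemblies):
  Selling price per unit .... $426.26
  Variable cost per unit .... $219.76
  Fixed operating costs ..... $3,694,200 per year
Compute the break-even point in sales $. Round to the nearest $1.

$7,625,616

Contribution margin per unit = $426.26 − $219.76 = $206.50, a CM ratio of $206.50 ÷ $426.26 = 0.4844.
Break-even revenue = fixed costs × price ÷ CM = $3,694,200 × $426.26 ÷ $206.50 = $7,625,616.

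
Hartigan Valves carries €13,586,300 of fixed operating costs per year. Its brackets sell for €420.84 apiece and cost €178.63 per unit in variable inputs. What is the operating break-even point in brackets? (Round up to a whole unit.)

Each unit contributes €420.84 − €178.63 = €242.21.
Break-even volume = fixed costs ÷ CM per unit = €13,586,300 ÷ €242.21 = 56,093.06, so 56,094 brackets.

56,094 brackets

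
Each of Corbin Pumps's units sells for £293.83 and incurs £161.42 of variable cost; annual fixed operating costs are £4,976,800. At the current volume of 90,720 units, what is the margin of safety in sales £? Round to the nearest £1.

£15,612,279

Each unit contributes £293.83 − £161.42 = £132.41. Break-even units = £4,976,800 ÷ £132.41 = 37,586.29; break-even revenue = 37,586.29 × £293.83 = £11,043,978.13.
Current sales = 90,720 × £293.83 = £26,656,257.60.
Margin of safety = £26,656,257.60 − £11,043,978.13 = £15,612,279.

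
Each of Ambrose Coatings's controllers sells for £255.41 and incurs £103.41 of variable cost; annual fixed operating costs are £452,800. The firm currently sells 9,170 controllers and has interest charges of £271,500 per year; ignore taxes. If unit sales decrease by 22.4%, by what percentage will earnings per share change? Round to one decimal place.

Contribution at this volume is 9,170 × £152.00 = £1,393,840.00.
Subtracting fixed costs: EBIT = £1,393,840.00 − £452,800 = £941,040.00.
Interest = £271,500.00, so EBIT − I = £669,540.00.
Degree of combined leverage = contribution ÷ (EBIT − I) = £1,393,840.00 ÷ £669,540.00 = 2.0818.
%ΔEPS = DCL × %ΔSales = 2.0818 × -22.4% = -46.6%.

-46.6%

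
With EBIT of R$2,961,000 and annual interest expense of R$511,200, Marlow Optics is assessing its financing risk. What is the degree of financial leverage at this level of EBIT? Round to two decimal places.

1.21

Annual interest charges come to R$511,200.00.
Degree of financial leverage = EBIT / (EBIT − interest) = R$2,961,000 / R$2,449,800.00 = 1.2087.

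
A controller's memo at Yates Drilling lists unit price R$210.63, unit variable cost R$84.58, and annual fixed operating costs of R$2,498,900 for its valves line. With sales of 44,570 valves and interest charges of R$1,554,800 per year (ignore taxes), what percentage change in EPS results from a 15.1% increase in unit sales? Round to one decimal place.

+54.2%

Contribution at this volume is 44,570 × R$126.05 = R$5,618,048.50.
Subtracting fixed costs: EBIT = R$5,618,048.50 − R$2,498,900 = R$3,119,148.50.
After interest of R$1,554,800.00, pre-tax earnings = R$1,564,348.50.
DCL = total CM / (EBIT − I) = R$5,618,048.50 / R$1,564,348.50 = 3.5913.
EPS therefore changes by 3.5913 × (+15.1%) = +54.2%.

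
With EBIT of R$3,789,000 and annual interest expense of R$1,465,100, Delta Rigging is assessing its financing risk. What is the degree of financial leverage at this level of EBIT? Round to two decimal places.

Interest = R$1,465,100.00.
DFL = EBIT ÷ (EBIT − I) = R$3,789,000 ÷ (R$3,789,000 − R$1,465,100.00) = R$3,789,000 ÷ R$2,323,900.00 = 1.6304.

1.63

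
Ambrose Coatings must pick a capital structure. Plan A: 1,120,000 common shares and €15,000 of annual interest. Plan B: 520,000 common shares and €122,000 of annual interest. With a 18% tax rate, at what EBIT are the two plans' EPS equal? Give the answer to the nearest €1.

At indifference, (EBIT − 15,000)(1 − t)/1,120,000 = (EBIT − 122,000)(1 − t)/520,000.
The (1 − t) factor cancels: (EBIT − 15,000) × 520,000 = (EBIT − 122,000) × 1,120,000.
Solving, EBIT = (122,000·1,120,000 − 15,000·520,000) / (1,120,000 − 520,000) = 128,840,000,000 / 600,000 = 214,733.33.

€214,733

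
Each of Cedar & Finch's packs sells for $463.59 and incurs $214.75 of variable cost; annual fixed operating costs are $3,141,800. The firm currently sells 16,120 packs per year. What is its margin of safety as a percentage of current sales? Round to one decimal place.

Contribution margin per unit = $463.59 − $214.75 = $248.84. Break-even units = $3,141,800 ÷ $248.84 = 12,625.78; break-even revenue = 12,625.78 × $463.59 = $5,853,187.04.
Current sales = 16,120 × $463.59 = $7,473,070.80.
Margin of safety = ($7,473,070.80 − $5,853,187.04) ÷ $7,473,070.80 = 21.7%.

21.7%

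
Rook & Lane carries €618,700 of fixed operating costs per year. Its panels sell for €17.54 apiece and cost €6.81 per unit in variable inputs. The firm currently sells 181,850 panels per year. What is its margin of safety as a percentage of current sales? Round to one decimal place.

Unit CM = price − variable cost = €17.54 − €6.81 = €10.73. Break-even units = €618,700 ÷ €10.73 = 57,660.76; break-even revenue = 57,660.76 × €17.54 = €1,011,369.80.
Current sales = 181,850 × €17.54 = €3,189,649.00.
Margin of safety = (€3,189,649.00 − €1,011,369.80) ÷ €3,189,649.00 = 68.3%.

68.3%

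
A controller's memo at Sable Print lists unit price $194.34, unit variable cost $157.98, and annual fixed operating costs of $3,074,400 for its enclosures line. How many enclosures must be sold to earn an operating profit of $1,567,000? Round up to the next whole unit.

127,652 enclosures

Contribution margin per unit = $194.34 − $157.98 = $36.36.
Units = (FC + target) / CM = ($3,074,400 + $1,567,000) / $36.36 = 127,651.27, so 127,652 enclosures.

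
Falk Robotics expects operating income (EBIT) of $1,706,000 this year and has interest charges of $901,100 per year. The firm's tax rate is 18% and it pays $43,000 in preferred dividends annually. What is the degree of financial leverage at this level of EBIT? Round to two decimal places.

2.27

Annual interest charges come to $901,100.00.
Preferred dividends grossed up pre-tax: $43,000 / (1 − 0.18) = $52,439.02.
DFL = EBIT ÷ [EBIT − I − D_p/(1−t)] = $1,706,000 ÷ [$1,706,000 − $901,100.00 − $52,439.02] = $1,706,000 ÷ $752,460.98 = 2.2672.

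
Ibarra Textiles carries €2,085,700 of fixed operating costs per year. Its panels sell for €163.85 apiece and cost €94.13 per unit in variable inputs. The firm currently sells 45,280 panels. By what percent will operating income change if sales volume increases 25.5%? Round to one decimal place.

+75.1%

Contribution at this volume is 45,280 × €69.72 = €3,156,921.60.
EBIT = €3,156,921.60 − €2,085,700 = €1,071,221.60.
DOL = contribution ÷ EBIT = €3,156,921.60 ÷ €1,071,221.60 = 2.9470.
So EBIT moves 2.9470 × (+25.5%) = +75.1%.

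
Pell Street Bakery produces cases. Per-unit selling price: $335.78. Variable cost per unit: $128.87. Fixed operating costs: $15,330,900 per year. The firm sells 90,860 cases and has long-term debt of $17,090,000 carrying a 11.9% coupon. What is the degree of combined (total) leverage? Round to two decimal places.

13.10

Contribution at this volume is 90,860 × $206.91 = $18,799,842.60.
Subtracting fixed costs: EBIT = $18,799,842.60 − $15,330,900 = $3,468,942.60. Interest = $2,033,710.00.
DOL = $18,799,842.60 ÷ $3,468,942.60 = 5.4195; DFL = $3,468,942.60 ÷ $1,435,232.60 = 2.4170.
DCL = DOL × DFL = 5.4195 × 2.4170 = 13.0989.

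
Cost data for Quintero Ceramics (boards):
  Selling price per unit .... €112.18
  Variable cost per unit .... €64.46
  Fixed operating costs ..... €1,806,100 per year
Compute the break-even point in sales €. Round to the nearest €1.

Contribution margin per unit = €112.18 − €64.46 = €47.72, a CM ratio of €47.72 ÷ €112.18 = 0.4254.
Break-even revenue = fixed costs × price ÷ CM = €1,806,100 × €112.18 ÷ €47.72 = €4,245,773.

€4,245,773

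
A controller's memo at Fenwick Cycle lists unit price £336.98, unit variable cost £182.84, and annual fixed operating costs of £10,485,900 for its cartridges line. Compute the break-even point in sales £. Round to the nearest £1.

£22,924,216

CM per unit = £336.98 − £182.84 = £154.14; CM ratio = £154.14 / £336.98 = 0.4574.
Break-even sales = FC ÷ CM ratio = £10,485,900 × £336.98 / £154.14 = £22,924,216.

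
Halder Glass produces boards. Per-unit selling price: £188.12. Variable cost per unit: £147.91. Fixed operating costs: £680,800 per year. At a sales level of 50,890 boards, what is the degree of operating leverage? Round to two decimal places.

Contribution at this volume is 50,890 × £40.21 = £2,046,286.90.
Operating income = contribution − fixed costs = £2,046,286.90 − £680,800 = £1,365,486.90.
Degree of operating leverage = £2,046,286.90 / £1,365,486.90 = 1.4986.

1.50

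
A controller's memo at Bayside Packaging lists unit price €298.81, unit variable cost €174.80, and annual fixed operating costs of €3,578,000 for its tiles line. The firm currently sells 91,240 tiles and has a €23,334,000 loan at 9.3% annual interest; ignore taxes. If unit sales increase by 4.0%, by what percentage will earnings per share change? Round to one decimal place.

At 91,240 units, contribution = 91,240 × €124.01 = €11,314,672.40.
EBIT = €11,314,672.40 − €3,578,000 = €7,736,672.40.
Interest = €2,170,062.00, so EBIT − I = €5,566,610.40.
Degree of combined leverage = contribution ÷ (EBIT − I) = €11,314,672.40 ÷ €5,566,610.40 = 2.0326.
EPS therefore changes by 2.0326 × (+4.0%) = +8.1%.

+8.1%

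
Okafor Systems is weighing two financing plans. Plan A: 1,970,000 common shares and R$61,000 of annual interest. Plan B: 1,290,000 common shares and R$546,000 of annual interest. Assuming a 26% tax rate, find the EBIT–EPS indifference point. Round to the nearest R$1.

Set EPS_A = EPS_B: (EBIT − R$61,000)(1 − 0.26) ÷ 1,970,000 = (EBIT − R$546,000)(1 − 0.26) ÷ 1,290,000.
Cancelling (1 − t) and cross-multiplying: 1,290,000·(EBIT − 61,000) = 1,970,000·(EBIT − 546,000).
EBIT × (1,970,000 − 1,290,000) = 546,000 × 1,970,000 − 61,000 × 1,290,000 = 996,930,000,000, so EBIT = 996,930,000,000 ÷ 680,000 = 1,466,073.53.

R$1,466,074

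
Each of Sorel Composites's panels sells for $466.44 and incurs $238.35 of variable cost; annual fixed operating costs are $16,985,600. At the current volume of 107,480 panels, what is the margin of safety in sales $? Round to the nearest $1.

$15,397,721

Unit CM = price − variable cost = $466.44 − $238.35 = $228.09. Break-even units = $16,985,600 ÷ $228.09 = 74,468.85; break-even revenue = 74,468.85 × $466.44 = $34,735,250.40.
Actual sales revenue = 107,480 × $466.44 = $50,132,971.20.
Margin of safety = $50,132,971.20 − $34,735,250.40 = $15,397,721.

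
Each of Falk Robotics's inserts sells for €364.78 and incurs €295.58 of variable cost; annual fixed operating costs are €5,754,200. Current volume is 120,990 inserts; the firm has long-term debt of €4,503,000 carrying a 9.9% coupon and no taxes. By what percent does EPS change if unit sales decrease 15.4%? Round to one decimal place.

Total contribution margin = 120,990 × €69.20 = €8,372,508.00.
Operating income = contribution − fixed costs = €8,372,508.00 − €5,754,200 = €2,618,308.00.
After interest of €445,797.00, pre-tax earnings = €2,172,511.00.
Degree of combined leverage = contribution ÷ (EBIT − I) = €8,372,508.00 ÷ €2,172,511.00 = 3.8538.
%ΔEPS = DCL × %ΔSales = 3.8538 × -15.4% = -59.3%.

-59.3%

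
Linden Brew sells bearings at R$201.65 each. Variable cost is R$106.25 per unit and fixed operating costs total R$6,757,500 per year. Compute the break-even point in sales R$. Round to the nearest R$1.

R$14,283,542

Contribution margin per unit = R$201.65 − R$106.25 = R$95.40, a CM ratio of R$95.40 ÷ R$201.65 = 0.4731.
Break-even sales = FC ÷ CM ratio = R$6,757,500 × R$201.65 / R$95.40 = R$14,283,542.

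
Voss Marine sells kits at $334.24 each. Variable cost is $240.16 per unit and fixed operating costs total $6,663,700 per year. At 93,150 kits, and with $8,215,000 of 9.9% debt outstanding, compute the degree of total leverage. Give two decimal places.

6.81

At 93,150 units, contribution = 93,150 × $94.08 = $8,763,552.00.
EBIT = $8,763,552.00 − $6,663,700 = $2,099,852.00. Interest = $813,285.00.
DOL = $8,763,552.00 ÷ $2,099,852.00 = 4.1734; DFL = $2,099,852.00 ÷ $1,286,567.00 = 1.6321.
DCL = DOL × DFL = 4.1734 × 1.6321 = 6.8114.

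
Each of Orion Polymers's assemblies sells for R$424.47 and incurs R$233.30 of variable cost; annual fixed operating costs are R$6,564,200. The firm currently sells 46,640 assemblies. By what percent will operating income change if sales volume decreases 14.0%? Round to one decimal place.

Contribution at this volume is 46,640 × R$191.17 = R$8,916,168.80.
Subtracting fixed costs: EBIT = R$8,916,168.80 − R$6,564,200 = R$2,351,968.80.
Degree of operating leverage = R$8,916,168.80 / R$2,351,968.80 = 3.7909.
Operating income changes by 3.7909 × -14.0% = -53.1%.

-53.1%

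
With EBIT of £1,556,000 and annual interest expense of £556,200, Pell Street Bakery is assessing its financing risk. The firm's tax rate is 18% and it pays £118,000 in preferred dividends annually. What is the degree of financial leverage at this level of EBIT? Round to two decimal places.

Interest = £556,200.00.
Pre-tax preferred-dividend burden = £118,000 ÷ (1 − 0.18) = £143,902.44.
DFL = EBIT ÷ [EBIT − I − D_p/(1−t)] = £1,556,000 ÷ [£1,556,000 − £556,200.00 − £143,902.44] = £1,556,000 ÷ £855,897.56 = 1.8180.

1.82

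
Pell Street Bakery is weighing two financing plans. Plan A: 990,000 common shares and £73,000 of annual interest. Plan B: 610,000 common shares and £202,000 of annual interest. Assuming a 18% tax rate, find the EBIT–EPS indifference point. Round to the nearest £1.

Set EPS_A = EPS_B: (EBIT − £73,000)(1 − 0.18) ÷ 990,000 = (EBIT − £202,000)(1 − 0.18) ÷ 610,000.
The (1 − t) factor cancels: (EBIT − 73,000) × 610,000 = (EBIT − 202,000) × 990,000.
EBIT × (990,000 − 610,000) = 202,000 × 990,000 − 73,000 × 610,000 = 155,450,000,000, so EBIT = 155,450,000,000 ÷ 380,000 = 409,078.95.

£409,079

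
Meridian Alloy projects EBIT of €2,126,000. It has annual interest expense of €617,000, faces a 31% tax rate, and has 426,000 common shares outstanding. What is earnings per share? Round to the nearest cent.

Pre-tax income = €2,126,000 − €617,000.00 = €1,509,000.00.
Net income = €1,509,000.00 × (1 − 0.31) = €1,041,210.00.
EPS = €1,041,210.00 ÷ 426,000 = €2.44.

€2.44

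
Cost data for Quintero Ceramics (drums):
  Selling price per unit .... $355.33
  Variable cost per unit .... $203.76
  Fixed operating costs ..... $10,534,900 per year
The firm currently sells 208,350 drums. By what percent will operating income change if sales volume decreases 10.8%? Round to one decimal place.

Contribution at this volume is 208,350 × $151.57 = $31,579,609.50.
Subtracting fixed costs: EBIT = $31,579,609.50 − $10,534,900 = $21,044,709.50.
DOL = contribution ÷ EBIT = $31,579,609.50 ÷ $21,044,709.50 = 1.5006.
%ΔEBIT = DOL × %ΔSales = 1.5006 × -10.8% = -16.2%.

-16.2%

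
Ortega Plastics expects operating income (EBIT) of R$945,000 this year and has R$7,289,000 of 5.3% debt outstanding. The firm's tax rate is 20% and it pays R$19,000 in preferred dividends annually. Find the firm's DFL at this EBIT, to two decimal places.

Interest = R$386,317.00.
Pre-tax preferred-dividend burden = R$19,000 ÷ (1 − 0.20) = R$23,750.00.
DFL = EBIT ÷ [EBIT − I − D_p/(1−t)] = R$945,000 ÷ [R$945,000 − R$386,317.00 − R$23,750.00] = R$945,000 ÷ R$534,933.00 = 1.7666.

1.77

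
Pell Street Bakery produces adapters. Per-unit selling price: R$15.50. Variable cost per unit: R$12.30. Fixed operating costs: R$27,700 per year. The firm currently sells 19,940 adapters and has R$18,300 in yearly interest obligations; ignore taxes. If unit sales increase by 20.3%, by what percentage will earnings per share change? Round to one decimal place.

+72.7%

Total contribution margin = 19,940 × R$3.20 = R$63,808.00.
Operating income = contribution − fixed costs = R$63,808.00 − R$27,700 = R$36,108.00.
Interest = R$18,300.00, so EBIT − I = R$17,808.00.
DCL = total CM / (EBIT − I) = R$63,808.00 / R$17,808.00 = 3.5831.
%ΔEPS = DCL × %ΔSales = 3.5831 × +20.3% = +72.7%.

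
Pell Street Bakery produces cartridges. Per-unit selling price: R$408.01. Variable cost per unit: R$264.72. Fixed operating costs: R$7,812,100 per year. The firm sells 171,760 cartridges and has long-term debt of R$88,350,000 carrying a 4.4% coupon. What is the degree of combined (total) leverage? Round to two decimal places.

Contribution at this volume is 171,760 × R$143.29 = R$24,611,490.40.
Operating income = contribution − fixed costs = R$24,611,490.40 − R$7,812,100 = R$16,799,390.40. Interest = R$3,887,400.00, so EBIT − I = R$12,911,990.40.
DCL = contribution ÷ (EBIT − I) = R$24,611,490.40 ÷ R$12,911,990.40 = 1.9061.

1.91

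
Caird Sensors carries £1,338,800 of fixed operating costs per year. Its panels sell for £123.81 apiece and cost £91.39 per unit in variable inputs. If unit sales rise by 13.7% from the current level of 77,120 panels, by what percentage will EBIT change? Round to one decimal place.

+29.5%

Contribution at this volume is 77,120 × £32.42 = £2,500,230.40.
Subtracting fixed costs: EBIT = £2,500,230.40 − £1,338,800 = £1,161,430.40.
So DOL = total CM / EBIT = £2,500,230.40 / £1,161,430.40 = 2.1527.
%ΔEBIT = DOL × %ΔSales = 2.1527 × +13.7% = +29.5%.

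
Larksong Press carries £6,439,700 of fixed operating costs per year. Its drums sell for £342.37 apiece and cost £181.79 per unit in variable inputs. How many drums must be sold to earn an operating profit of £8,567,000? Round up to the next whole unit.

Contribution margin per unit = £342.37 − £181.79 = £160.58.
Required volume = (fixed costs + target profit) ÷ CM = (£6,439,700 + £8,567,000) ÷ £160.58 = 93,453.11, so 93,454 drums.

93,454 drums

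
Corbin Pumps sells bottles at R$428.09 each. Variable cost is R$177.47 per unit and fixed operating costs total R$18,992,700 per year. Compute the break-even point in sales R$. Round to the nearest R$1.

R$32,441,884

Contribution margin per unit = R$428.09 − R$177.47 = R$250.62, a CM ratio of R$250.62 ÷ R$428.09 = 0.5854.
Break-even sales = FC ÷ CM ratio = R$18,992,700 × R$428.09 / R$250.62 = R$32,441,884.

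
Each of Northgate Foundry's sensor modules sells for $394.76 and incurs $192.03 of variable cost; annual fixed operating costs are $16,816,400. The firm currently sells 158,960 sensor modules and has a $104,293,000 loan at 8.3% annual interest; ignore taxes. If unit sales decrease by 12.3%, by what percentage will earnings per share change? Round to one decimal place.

-58.7%

Total contribution margin = 158,960 × $202.73 = $32,225,960.80.
Operating income = contribution − fixed costs = $32,225,960.80 − $16,816,400 = $15,409,560.80.
After interest of $8,656,319.00, pre-tax earnings = $6,753,241.80.
DCL = total CM / (EBIT − I) = $32,225,960.80 / $6,753,241.80 = 4.7719.
%ΔEPS = DCL × %ΔSales = 4.7719 × -12.3% = -58.7%.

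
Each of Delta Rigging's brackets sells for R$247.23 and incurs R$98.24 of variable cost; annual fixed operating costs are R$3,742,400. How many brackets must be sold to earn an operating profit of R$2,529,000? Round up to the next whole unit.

42,093 brackets

Contribution margin per unit = R$247.23 − R$98.24 = R$148.99.
Need Q such that Q × R$148.99 − R$3,742,400 = R$2,529,000, i.e. Q = R$6,271,400 / R$148.99 = 42,092.76 → 42,093.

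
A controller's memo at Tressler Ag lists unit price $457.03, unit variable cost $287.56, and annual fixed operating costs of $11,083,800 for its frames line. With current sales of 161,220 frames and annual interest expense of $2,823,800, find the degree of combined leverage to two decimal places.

Total contribution margin = 161,220 × $169.47 = $27,321,953.40.
EBIT = $27,321,953.40 − $11,083,800 = $16,238,153.40. Interest = $2,823,800.00.
DOL = $27,321,953.40 ÷ $16,238,153.40 = 1.6826; DFL = $16,238,153.40 ÷ $13,414,353.40 = 1.2105.
Combined leverage = 1.6826 × 1.2105 = 2.0368.

2.04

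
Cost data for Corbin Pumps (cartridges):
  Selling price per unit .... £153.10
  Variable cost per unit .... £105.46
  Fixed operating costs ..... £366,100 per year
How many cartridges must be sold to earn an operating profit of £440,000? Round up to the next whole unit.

16,921 cartridges

Contribution margin per unit = £153.10 − £105.46 = £47.64.
Required volume = (fixed costs + target profit) ÷ CM = (£366,100 + £440,000) ÷ £47.64 = 16,920.65, so 16,921 cartridges.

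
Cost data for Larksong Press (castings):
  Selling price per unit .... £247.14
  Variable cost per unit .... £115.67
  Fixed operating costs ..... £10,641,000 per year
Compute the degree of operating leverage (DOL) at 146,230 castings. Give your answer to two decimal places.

Total contribution margin = 146,230 × £131.47 = £19,224,858.10.
EBIT = £19,224,858.10 − £10,641,000 = £8,583,858.10.
So DOL = total CM / EBIT = £19,224,858.10 / £8,583,858.10 = 2.2397.

2.24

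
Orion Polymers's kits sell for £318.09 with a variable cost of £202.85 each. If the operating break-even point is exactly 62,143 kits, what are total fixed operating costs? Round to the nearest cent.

Contribution margin per unit = £318.09 − £202.85 = £115.24.
Fixed costs = break-even units × CM = 62,143 × £115.24 = £7,161,359.32.

£7,161,359.32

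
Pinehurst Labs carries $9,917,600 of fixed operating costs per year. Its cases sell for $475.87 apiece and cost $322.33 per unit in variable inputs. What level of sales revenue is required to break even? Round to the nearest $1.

$30,737,842

Contribution margin per unit = $475.87 − $322.33 = $153.54, a CM ratio of $153.54 ÷ $475.87 = 0.3227.
Break-even revenue = fixed costs × price ÷ CM = $9,917,600 × $475.87 ÷ $153.54 = $30,737,842.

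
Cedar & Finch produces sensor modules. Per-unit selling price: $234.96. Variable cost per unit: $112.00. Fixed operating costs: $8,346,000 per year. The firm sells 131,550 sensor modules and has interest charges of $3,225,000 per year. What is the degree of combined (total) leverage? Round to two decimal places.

At 131,550 units, contribution = 131,550 × $122.96 = $16,175,388.00.
Operating income = contribution − fixed costs = $16,175,388.00 − $8,346,000 = $7,829,388.00. Interest = $3,225,000.00, so EBIT − I = $4,604,388.00.
Degree of total leverage = total CM / (EBIT − interest) = $16,175,388.00 / $4,604,388.00 = 3.5130.

3.51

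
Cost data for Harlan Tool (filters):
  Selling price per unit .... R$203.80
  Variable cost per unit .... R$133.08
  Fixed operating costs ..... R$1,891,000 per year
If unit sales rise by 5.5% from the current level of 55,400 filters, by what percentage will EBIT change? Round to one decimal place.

Total contribution margin = 55,400 × R$70.72 = R$3,917,888.00.
EBIT = R$3,917,888.00 − R$1,891,000 = R$2,026,888.00.
Degree of operating leverage = R$3,917,888.00 / R$2,026,888.00 = 1.9330.
%ΔEBIT = DOL × %ΔSales = 1.9330 × +5.5% = +10.6%.

+10.6%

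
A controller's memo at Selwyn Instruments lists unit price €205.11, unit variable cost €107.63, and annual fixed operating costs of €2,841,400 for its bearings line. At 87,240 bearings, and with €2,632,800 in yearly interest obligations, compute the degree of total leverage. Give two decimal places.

At 87,240 units, contribution = 87,240 × €97.48 = €8,504,155.20.
Subtracting fixed costs: EBIT = €8,504,155.20 − €2,841,400 = €5,662,755.20. Interest = €2,632,800.00, so EBIT − I = €3,029,955.20.
DCL = contribution ÷ (EBIT − I) = €8,504,155.20 ÷ €3,029,955.20 = 2.8067.

2.81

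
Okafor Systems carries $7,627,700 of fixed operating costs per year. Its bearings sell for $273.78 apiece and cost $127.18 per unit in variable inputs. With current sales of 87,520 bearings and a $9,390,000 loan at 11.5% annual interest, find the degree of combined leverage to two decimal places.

3.11

Contribution at this volume is 87,520 × $146.60 = $12,830,432.00.
Operating income = contribution − fixed costs = $12,830,432.00 − $7,627,700 = $5,202,732.00. Interest = $1,079,850.00, so EBIT − I = $4,122,882.00.
Degree of total leverage = total CM / (EBIT − interest) = $12,830,432.00 / $4,122,882.00 = 3.1120.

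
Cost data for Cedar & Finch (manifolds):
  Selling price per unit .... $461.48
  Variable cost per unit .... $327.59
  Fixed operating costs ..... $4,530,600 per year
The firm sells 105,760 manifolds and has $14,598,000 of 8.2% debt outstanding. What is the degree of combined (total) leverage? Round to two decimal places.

Total contribution margin = 105,760 × $133.89 = $14,160,206.40.
Subtracting fixed costs: EBIT = $14,160,206.40 − $4,530,600 = $9,629,606.40. Interest = $1,197,036.00.
DOL = $14,160,206.40 ÷ $9,629,606.40 = 1.4705; DFL = $9,629,606.40 ÷ $8,432,570.40 = 1.1420.
DCL = DOL × DFL = 1.4705 × 1.1420 = 1.6793.

1.68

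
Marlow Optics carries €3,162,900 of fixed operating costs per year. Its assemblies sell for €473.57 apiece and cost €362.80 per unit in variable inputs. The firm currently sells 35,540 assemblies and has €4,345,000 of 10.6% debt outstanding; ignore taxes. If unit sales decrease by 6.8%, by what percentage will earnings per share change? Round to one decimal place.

At 35,540 units, contribution = 35,540 × €110.77 = €3,936,765.80.
Operating income = contribution − fixed costs = €3,936,765.80 − €3,162,900 = €773,865.80.
Interest = €460,570.00, so EBIT − I = €313,295.80.
DCL = total CM / (EBIT − I) = €3,936,765.80 / €313,295.80 = 12.5657.
%ΔEPS = DCL × %ΔSales = 12.5657 × -6.8% = -85.4%.

-85.4%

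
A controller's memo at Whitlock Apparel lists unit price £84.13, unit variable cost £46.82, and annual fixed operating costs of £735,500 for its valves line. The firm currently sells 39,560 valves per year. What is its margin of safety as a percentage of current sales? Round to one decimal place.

Contribution margin per unit = £84.13 − £46.82 = £37.31. Break-even units = £735,500 ÷ £37.31 = 19,713.21; break-even revenue = 19,713.21 × £84.13 = £1,658,472.66.
Current sales = 39,560 × £84.13 = £3,328,182.80.
Margin of safety = (£3,328,182.80 − £1,658,472.66) ÷ £3,328,182.80 = 50.2%.

50.2%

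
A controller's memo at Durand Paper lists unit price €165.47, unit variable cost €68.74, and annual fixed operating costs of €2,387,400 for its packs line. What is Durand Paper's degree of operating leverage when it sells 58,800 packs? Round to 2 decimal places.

1.72

Total contribution margin = 58,800 × €96.73 = €5,687,724.00.
EBIT = €5,687,724.00 − €2,387,400 = €3,300,324.00.
Degree of operating leverage = €5,687,724.00 / €3,300,324.00 = 1.7234.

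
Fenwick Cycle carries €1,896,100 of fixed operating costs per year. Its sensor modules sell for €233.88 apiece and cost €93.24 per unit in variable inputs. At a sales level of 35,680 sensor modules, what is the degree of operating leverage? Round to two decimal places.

Contribution at this volume is 35,680 × €140.64 = €5,018,035.20.
Subtracting fixed costs: EBIT = €5,018,035.20 − €1,896,100 = €3,121,935.20.
DOL = contribution ÷ EBIT = €5,018,035.20 ÷ €3,121,935.20 = 1.6073.

1.61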